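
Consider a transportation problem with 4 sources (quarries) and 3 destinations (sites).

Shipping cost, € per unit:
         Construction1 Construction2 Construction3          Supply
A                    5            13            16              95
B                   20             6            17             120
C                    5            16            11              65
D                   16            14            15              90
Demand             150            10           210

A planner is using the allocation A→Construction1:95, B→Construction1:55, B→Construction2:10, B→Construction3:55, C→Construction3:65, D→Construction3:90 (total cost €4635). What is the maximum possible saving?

Current plan cost = 95·5 + 55·20 + 10·6 + 55·17 + 65·11 + 90·15 = €4635.
Optimal plan:
  A to Construction1: 95 truckloads
  B to Construction2: 10 truckloads
  B to Construction3: 110 truckloads
  C to Construction1: 55 truckloads
  C to Construction3: 10 truckloads
  D to Construction3: 90 truckloads
Optimal cost = €4140.
Saving = 4635 − 4140 = €495.

495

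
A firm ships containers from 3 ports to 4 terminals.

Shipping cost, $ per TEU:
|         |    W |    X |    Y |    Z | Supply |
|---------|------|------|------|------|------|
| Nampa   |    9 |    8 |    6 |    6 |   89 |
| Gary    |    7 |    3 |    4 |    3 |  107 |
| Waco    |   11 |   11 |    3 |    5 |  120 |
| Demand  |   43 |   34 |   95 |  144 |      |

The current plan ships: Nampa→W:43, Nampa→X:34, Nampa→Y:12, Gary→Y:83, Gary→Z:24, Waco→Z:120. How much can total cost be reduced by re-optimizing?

341

Current plan cost = 43·9 + 34·8 + 12·6 + 83·4 + 24·3 + 120·5 = $1735.
Optimal plan:
  Nampa–W: 43 × $9 = $387
  Nampa–Z: 46 × $6 = $276
  Gary–X: 34 × $3 = $102
  Gary–Z: 73 × $3 = $219
  Waco–Y: 95 × $3 = $285
  Waco–Z: 25 × $5 = $125
Optimal cost = $1394.
Saving = 1735 − 1394 = $341.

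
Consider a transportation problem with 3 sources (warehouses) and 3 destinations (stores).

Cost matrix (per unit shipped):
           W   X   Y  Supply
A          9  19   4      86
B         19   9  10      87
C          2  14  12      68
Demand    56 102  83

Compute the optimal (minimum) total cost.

An optimal shipping plan:
  A→X: 3 × 19 = 57
  A→Y: 83 × 4 = 332
  B→X: 87 × 9 = 783
  C→W: 56 × 2 = 112
  C→X: 12 × 14 = 168
Total = 57 + 332 + 783 + 112 + 168 = 1452.

1452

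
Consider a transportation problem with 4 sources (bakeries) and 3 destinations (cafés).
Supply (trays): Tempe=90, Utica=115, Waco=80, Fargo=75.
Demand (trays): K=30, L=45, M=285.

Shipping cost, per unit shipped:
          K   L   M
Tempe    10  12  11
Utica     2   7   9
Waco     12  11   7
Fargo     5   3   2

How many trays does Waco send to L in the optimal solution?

0

Solving gives:
  Tempe->M: 90 trays
  Utica->K: 30 trays
  Utica->L: 45 trays
  Utica->M: 40 trays
  Waco->M: 80 trays
  Fargo->M: 75 trays
Total cost = 2435.
The route Waco→L is not used.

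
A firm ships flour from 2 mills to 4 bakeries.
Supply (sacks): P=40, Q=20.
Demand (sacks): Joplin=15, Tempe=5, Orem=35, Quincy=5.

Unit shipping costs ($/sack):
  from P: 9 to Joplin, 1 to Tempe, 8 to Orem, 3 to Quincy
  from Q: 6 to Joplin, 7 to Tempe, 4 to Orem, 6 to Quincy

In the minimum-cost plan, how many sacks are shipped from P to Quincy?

The minimum-cost plan:
  P–Joplin: 15 × $9 = $135
  P–Tempe: 5 × $1 = $5
  P–Orem: 15 × $8 = $120
  P–Quincy: 5 × $3 = $15
  Q–Orem: 20 × $4 = $80
Total cost = $355.
So P→Quincy carries 5 sacks.

5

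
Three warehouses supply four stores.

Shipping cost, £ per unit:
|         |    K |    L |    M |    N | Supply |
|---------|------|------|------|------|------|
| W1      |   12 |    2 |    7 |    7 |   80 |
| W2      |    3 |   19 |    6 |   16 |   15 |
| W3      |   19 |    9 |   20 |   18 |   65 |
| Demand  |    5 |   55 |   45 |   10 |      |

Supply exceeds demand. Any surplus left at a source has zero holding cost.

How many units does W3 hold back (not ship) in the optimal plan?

An optimal plan:
  W1–L: 35 units
  W1–M: 35 units
  W1–N: 10 units
  W2–K: 5 units
  W2–M: 10 units
  W3–L: 20 units
Total cost = £640.
W3 ships 20 of its 65, leaving 45.

45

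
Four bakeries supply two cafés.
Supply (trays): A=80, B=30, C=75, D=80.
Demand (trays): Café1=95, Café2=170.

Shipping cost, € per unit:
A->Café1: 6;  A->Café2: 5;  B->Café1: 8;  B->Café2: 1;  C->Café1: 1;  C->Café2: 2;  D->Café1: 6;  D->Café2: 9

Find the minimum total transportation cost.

A cheapest plan:
  A–Café2: 80 trays
  B–Café2: 30 trays
  C–Café1: 15 trays
  C–Café2: 60 trays
  D–Café1: 80 trays
Total cost = €1045.

1045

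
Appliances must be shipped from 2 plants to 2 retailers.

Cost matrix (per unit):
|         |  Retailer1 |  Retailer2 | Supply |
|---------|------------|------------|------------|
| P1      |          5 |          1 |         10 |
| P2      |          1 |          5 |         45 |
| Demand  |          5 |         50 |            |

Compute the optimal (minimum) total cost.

215

A cheapest plan:
  P1→Retailer2: 10 × 1 = 10
  P2→Retailer1: 5 × 1 = 5
  P2→Retailer2: 40 × 5 = 200
Total = 10 + 5 + 200 = 215.
(Supply check: P1 ships 10; P2 ships 45.)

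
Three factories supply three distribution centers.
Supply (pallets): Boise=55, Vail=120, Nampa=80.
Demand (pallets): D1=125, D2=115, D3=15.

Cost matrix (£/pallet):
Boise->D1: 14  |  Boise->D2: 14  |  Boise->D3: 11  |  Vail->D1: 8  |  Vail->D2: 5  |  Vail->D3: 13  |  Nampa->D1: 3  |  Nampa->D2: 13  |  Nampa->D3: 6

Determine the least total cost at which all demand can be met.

1580

One minimum-cost allocation:
  Boise to D1: 40 pallets
  Boise to D3: 15 pallets
  Vail to D1: 5 pallets
  Vail to D2: 115 pallets
  Nampa to D1: 80 pallets
Total cost = £1580.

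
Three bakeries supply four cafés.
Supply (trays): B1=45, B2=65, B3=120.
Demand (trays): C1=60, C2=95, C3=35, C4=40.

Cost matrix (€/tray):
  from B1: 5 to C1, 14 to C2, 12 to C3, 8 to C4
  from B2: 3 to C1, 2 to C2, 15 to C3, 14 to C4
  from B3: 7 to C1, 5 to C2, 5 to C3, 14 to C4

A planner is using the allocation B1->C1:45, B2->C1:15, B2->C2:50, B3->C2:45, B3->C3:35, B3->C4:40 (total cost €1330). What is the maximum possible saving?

200

Current plan cost = 45·5 + 15·3 + 50·2 + 45·5 + 35·5 + 40·14 = €1330.
Optimal plan:
  B1→C1: 5 × €5 = €25
  B1→C4: 40 × €8 = €320
  B2→C1: 55 × €3 = €165
  B2→C2: 10 × €2 = €20
  B3→C2: 85 × €5 = €425
  B3→C3: 35 × €5 = €175
Optimal cost = €1130.
Saving = 1330 − 1130 = €200.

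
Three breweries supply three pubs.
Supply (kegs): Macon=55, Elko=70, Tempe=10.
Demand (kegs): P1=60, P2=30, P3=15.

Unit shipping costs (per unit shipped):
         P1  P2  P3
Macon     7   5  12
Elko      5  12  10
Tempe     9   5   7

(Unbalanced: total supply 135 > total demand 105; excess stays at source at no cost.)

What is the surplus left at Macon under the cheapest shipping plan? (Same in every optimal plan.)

An optimal plan:
  Macon–P2: 30 kegs
  Elko–P1: 60 kegs
  Elko–P3: 5 kegs
  Tempe–P3: 10 kegs
Total cost = 570.
Macon ships 30 of its 55, leaving 25.

25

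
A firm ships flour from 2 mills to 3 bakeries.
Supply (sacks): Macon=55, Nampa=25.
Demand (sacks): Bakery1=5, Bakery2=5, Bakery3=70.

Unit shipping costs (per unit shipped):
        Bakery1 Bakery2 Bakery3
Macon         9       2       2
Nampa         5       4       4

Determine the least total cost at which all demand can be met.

An optimal shipping plan:
  Macon–Bakery2: 5 sacks
  Macon–Bakery3: 50 sacks
  Nampa–Bakery1: 5 sacks
  Nampa–Bakery3: 20 sacks
Total cost = 215.

215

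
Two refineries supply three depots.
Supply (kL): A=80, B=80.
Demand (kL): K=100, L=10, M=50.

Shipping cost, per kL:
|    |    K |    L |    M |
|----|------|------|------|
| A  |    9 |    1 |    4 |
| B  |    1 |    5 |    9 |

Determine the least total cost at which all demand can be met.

470

Optimal allocation:
  A–K: 20 × 9 = 180
  A–L: 10 × 1 = 10
  A–M: 50 × 4 = 200
  B–K: 80 × 1 = 80
Total = 180 + 10 + 200 + 80 = 470.
(Supply check: A ships 80; B ships 80.)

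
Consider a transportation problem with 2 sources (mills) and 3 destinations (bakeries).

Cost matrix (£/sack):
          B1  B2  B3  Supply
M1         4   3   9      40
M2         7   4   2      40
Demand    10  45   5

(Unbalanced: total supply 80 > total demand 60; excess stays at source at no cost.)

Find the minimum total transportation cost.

Optimal allocation:
  M1 to B1: 10 sacks
  M1 to B2: 30 sacks
  M2 to B2: 15 sacks
  M2 to B3: 5 sacks
Total cost = £200.
(Supply check: M1 ships 40; M2 ships 20.)

200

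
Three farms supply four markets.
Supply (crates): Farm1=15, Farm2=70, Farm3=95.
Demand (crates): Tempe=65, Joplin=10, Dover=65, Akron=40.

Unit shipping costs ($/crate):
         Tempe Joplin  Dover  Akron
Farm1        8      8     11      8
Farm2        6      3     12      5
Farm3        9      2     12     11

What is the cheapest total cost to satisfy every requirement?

A cheapest plan:
  Farm1->Dover: 15 × $11 = $165
  Farm2->Tempe: 30 × $6 = $180
  Farm2->Akron: 40 × $5 = $200
  Farm3->Tempe: 35 × $9 = $315
  Farm3->Joplin: 10 × $2 = $20
  Farm3->Dover: 50 × $12 = $600
Total = 165 + 180 + 200 + 315 + 20 + 600 = $1480.
(Supply check: Farm1 ships 15; Farm2 ships 70; Farm3 ships 95.)

1480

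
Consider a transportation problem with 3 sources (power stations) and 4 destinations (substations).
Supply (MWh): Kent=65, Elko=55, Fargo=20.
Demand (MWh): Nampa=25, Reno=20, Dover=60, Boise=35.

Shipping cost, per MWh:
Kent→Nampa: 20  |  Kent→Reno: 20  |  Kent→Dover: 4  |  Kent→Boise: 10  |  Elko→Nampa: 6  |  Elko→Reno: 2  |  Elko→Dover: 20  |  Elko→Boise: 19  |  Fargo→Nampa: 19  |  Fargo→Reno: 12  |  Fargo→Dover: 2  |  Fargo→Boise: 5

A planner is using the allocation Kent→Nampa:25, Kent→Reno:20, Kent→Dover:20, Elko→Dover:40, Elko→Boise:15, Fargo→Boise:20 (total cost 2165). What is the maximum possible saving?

1395

Current plan cost = 25·20 + 20·20 + 20·4 + 40·20 + 15·19 + 20·5 = 2165.
Optimal plan:
  Kent to Dover: 60 × 4 = 240
  Kent to Boise: 5 × 10 = 50
  Elko to Nampa: 25 × 6 = 150
  Elko to Reno: 20 × 2 = 40
  Elko to Boise: 10 × 19 = 190
  Fargo to Boise: 20 × 5 = 100
Optimal cost = 770.
Saving = 2165 − 770 = 1395.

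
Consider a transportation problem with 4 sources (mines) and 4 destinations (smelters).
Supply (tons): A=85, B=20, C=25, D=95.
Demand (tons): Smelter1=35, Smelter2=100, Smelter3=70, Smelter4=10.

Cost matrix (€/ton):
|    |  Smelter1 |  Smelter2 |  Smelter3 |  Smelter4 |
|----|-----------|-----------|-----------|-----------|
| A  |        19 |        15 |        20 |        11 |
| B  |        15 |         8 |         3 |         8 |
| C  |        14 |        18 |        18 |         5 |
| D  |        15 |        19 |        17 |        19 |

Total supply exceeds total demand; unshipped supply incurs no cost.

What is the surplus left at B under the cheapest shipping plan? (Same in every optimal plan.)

An optimal plan:
  A->Smelter2: 85 × €15 = €1275
  B->Smelter3: 20 × €3 = €60
  C->Smelter2: 15 × €18 = €270
  C->Smelter4: 10 × €5 = €50
  D->Smelter1: 35 × €15 = €525
  D->Smelter3: 50 × €17 = €850
Total cost = €3030.
B ships 20 of its 20, leaving 0.

0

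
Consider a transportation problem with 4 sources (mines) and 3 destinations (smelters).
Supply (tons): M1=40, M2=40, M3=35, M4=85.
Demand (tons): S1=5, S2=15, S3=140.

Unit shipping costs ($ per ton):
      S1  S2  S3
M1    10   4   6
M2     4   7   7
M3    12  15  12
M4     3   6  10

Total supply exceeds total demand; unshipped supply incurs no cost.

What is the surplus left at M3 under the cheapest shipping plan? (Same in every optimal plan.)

35

An optimal plan:
  M1 to S3: 40 × $6 = $240
  M2 to S3: 40 × $7 = $280
  M4 to S1: 5 × $3 = $15
  M4 to S2: 15 × $6 = $90
  M4 to S3: 60 × $10 = $600
Total cost = $1225.
M3 ships 0 of its 35, leaving 35.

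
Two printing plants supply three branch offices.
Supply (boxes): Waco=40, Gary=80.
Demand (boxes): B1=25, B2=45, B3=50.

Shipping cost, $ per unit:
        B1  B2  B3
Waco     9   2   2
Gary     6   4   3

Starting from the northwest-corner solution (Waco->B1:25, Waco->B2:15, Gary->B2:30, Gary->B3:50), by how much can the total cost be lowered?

125

Current plan cost = 25·9 + 15·2 + 30·4 + 50·3 = $525.
Optimal plan:
  Waco->B2: 40 × $2 = $80
  Gary->B1: 25 × $6 = $150
  Gary->B2: 5 × $4 = $20
  Gary->B3: 50 × $3 = $150
Optimal cost = $400.
Saving = 525 − 400 = $125.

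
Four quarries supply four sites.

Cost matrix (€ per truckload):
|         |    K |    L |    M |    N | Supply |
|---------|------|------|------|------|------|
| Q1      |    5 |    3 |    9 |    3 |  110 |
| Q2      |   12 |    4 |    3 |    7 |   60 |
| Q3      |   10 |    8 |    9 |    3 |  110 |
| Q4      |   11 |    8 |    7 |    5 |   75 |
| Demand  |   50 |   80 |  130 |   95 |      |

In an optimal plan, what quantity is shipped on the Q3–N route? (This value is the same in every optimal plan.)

95

Optimal shipments:
  Q1–K: 35 truckloads
  Q1–L: 75 truckloads
  Q2–L: 5 truckloads
  Q2–M: 55 truckloads
  Q3–K: 15 truckloads
  Q3–N: 95 truckloads
  Q4–M: 75 truckloads
Total cost = €1545.
So Q3→N carries 95 truckloads.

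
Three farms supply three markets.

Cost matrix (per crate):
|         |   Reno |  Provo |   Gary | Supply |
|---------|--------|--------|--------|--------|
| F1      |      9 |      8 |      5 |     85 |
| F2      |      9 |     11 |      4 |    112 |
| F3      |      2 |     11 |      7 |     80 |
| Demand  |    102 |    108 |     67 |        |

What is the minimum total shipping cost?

Optimal allocation:
  F1–Provo: 85 × 8 = 680
  F2–Reno: 22 × 9 = 198
  F2–Provo: 23 × 11 = 253
  F2–Gary: 67 × 4 = 268
  F3–Reno: 80 × 2 = 160
Total = 680 + 198 + 253 + 268 + 160 = 1559.
(Supply check: F1 ships 85; F2 ships 112; F3 ships 80.)

1559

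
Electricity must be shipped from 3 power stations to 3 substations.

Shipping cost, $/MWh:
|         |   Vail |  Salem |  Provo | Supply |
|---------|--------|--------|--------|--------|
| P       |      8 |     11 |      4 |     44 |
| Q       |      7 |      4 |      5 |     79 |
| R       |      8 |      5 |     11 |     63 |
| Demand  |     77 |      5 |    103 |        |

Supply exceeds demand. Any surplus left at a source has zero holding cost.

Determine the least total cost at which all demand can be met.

1092

A cheapest plan:
  P->Provo: 44 × $4 = $176
  Q->Vail: 15 × $7 = $105
  Q->Salem: 5 × $4 = $20
  Q->Provo: 59 × $5 = $295
  R->Vail: 62 × $8 = $496
Total = 176 + 105 + 20 + 295 + 496 = $1092.
(Supply check: P ships 44; Q ships 79; R ships 62.)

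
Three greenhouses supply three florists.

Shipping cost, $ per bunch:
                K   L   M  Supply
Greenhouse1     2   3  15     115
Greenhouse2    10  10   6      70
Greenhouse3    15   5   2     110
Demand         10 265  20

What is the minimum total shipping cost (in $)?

1505

One minimum-cost allocation:
  Greenhouse1→K: 10 bunches
  Greenhouse1→L: 105 bunches
  Greenhouse2→L: 50 bunches
  Greenhouse2→M: 20 bunches
  Greenhouse3→L: 110 bunches
Total cost = $1505.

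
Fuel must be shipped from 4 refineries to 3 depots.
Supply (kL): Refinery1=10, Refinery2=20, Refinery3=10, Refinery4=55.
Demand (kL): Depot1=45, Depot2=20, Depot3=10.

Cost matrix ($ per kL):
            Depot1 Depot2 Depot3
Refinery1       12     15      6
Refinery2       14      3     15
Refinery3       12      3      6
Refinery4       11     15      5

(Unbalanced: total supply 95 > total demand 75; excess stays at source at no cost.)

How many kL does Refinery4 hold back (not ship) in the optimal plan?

0

An optimal plan:
  Refinery2–Depot2: 10 × $3 = $30
  Refinery3–Depot2: 10 × $3 = $30
  Refinery4–Depot1: 45 × $11 = $495
  Refinery4–Depot3: 10 × $5 = $50
Total cost = $605.
Refinery4 ships 55 of its 55, leaving 0.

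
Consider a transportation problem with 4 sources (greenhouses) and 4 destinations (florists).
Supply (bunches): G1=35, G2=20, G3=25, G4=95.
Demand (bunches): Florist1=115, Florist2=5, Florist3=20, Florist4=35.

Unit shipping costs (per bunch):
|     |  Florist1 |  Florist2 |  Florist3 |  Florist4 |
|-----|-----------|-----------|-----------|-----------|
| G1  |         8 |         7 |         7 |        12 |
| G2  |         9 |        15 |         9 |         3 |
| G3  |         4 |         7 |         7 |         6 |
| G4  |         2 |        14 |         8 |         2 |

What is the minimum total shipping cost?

605

An optimal shipping plan:
  G1 to Florist1: 10 × 8 = 80
  G1 to Florist2: 5 × 7 = 35
  G1 to Florist3: 20 × 7 = 140
  G2 to Florist4: 20 × 3 = 60
  G3 to Florist1: 25 × 4 = 100
  G4 to Florist1: 80 × 2 = 160
  G4 to Florist4: 15 × 2 = 30
Total = 80 + 35 + 140 + 60 + 100 + 160 + 30 = 605.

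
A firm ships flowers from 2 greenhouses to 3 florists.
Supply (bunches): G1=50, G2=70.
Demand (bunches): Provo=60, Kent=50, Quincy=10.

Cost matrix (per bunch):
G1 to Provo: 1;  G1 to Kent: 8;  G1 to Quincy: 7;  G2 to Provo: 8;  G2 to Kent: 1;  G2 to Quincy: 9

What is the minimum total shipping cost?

270

A cheapest plan:
  G1->Provo: 50 × 1 = 50
  G2->Provo: 10 × 8 = 80
  G2->Kent: 50 × 1 = 50
  G2->Quincy: 10 × 9 = 90
Total = 50 + 80 + 50 + 90 = 270.
(Supply check: G1 ships 50; G2 ships 70.)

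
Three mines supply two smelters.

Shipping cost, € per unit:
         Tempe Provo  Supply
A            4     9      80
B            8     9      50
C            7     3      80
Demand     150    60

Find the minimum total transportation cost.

A cheapest plan:
  A–Tempe: 80 × €4 = €320
  B–Tempe: 50 × €8 = €400
  C–Tempe: 20 × €7 = €140
  C–Provo: 60 × €3 = €180
Total = 320 + 400 + 140 + 180 = €1040.

1040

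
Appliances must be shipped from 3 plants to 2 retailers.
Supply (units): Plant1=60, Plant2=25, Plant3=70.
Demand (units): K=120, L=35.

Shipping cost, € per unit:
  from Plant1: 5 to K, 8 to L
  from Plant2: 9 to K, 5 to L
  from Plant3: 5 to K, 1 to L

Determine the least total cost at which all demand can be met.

735

One minimum-cost allocation:
  Plant1–K: 60 × €5 = €300
  Plant2–K: 25 × €9 = €225
  Plant3–K: 35 × €5 = €175
  Plant3–L: 35 × €1 = €35
Total = 300 + 225 + 175 + 35 = €735.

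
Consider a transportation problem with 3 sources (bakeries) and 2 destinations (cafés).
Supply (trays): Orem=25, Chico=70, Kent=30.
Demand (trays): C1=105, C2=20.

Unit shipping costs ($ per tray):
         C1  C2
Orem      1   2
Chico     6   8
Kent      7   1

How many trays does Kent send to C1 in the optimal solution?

The minimum-cost plan:
  Orem->C1: 25 × $1 = $25
  Chico->C1: 70 × $6 = $420
  Kent->C1: 10 × $7 = $70
  Kent->C2: 20 × $1 = $20
Total cost = $535.
So Kent→C1 carries 10 trays.

10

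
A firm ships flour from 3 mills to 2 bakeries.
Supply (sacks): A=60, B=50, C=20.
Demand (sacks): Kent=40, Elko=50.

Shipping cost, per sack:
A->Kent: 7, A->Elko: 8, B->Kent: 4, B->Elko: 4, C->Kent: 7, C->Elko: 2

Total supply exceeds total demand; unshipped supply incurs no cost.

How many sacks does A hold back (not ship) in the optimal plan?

40

An optimal plan:
  A to Kent: 20 × 7 = 140
  B to Kent: 20 × 4 = 80
  B to Elko: 30 × 4 = 120
  C to Elko: 20 × 2 = 40
Total cost = 380.
A ships 20 of its 60, leaving 40.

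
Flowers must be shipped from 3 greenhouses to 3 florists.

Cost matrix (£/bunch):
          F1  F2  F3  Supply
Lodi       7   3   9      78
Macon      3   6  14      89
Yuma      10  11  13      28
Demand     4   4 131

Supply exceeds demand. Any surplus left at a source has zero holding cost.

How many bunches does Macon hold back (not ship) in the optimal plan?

An optimal plan:
  Lodi->F3: 78 × £9 = £702
  Macon->F1: 4 × £3 = £12
  Macon->F2: 4 × £6 = £24
  Macon->F3: 25 × £14 = £350
  Yuma->F3: 28 × £13 = £364
Total cost = £1452.
Macon ships 33 of its 89, leaving 56.

56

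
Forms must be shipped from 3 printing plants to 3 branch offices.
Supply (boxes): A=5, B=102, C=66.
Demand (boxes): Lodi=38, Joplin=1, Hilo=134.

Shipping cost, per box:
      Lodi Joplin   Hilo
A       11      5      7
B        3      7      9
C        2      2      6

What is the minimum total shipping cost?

An optimal shipping plan:
  A→Hilo: 5 × 7 = 35
  B→Lodi: 38 × 3 = 114
  B→Hilo: 64 × 9 = 576
  C→Joplin: 1 × 2 = 2
  C→Hilo: 65 × 6 = 390
Total = 35 + 114 + 576 + 2 + 390 = 1117.

1117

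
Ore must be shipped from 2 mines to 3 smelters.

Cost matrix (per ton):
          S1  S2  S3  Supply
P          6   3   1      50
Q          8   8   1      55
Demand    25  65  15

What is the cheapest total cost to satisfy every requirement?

An optimal shipping plan:
  P->S2: 50 × 3 = 150
  Q->S1: 25 × 8 = 200
  Q->S2: 15 × 8 = 120
  Q->S3: 15 × 1 = 15
Total = 150 + 200 + 120 + 15 = 485.

485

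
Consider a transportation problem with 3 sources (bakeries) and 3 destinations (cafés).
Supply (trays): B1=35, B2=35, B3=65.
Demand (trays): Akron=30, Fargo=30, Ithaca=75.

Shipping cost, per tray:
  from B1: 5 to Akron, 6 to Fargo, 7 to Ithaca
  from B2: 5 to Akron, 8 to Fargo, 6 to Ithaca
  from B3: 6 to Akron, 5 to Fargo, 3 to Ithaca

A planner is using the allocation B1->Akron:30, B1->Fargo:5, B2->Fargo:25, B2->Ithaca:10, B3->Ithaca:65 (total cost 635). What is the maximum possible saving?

50

Current plan cost = 30·5 + 5·6 + 25·8 + 10·6 + 65·3 = 635.
Optimal plan:
  B1->Akron: 5 trays
  B1->Fargo: 30 trays
  B2->Akron: 25 trays
  B2->Ithaca: 10 trays
  B3->Ithaca: 65 trays
Optimal cost = 585.
Saving = 635 − 585 = 50.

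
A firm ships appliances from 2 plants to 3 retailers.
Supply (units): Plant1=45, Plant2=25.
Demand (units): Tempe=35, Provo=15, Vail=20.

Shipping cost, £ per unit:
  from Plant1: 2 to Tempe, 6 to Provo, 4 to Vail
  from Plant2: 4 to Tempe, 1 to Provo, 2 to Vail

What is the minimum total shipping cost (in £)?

145

A cheapest plan:
  Plant1–Tempe: 35 units
  Plant1–Vail: 10 units
  Plant2–Provo: 15 units
  Plant2–Vail: 10 units
Total cost = £145.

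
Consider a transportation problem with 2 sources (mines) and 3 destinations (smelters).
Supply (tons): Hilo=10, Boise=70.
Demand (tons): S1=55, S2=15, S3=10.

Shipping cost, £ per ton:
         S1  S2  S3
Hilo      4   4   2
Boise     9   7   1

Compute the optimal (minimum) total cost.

560

Optimal allocation:
  Hilo–S1: 10 × £4 = £40
  Boise–S1: 45 × £9 = £405
  Boise–S2: 15 × £7 = £105
  Boise–S3: 10 × £1 = £10
Total = 40 + 405 + 105 + 10 = £560.
(Supply check: Hilo ships 10; Boise ships 70.)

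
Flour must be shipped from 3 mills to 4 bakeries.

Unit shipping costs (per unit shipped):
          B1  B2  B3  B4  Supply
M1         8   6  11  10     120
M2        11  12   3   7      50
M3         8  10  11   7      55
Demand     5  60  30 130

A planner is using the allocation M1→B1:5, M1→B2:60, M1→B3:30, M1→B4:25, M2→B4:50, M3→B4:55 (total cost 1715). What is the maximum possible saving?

150

Current plan cost = 5·8 + 60·6 + 30·11 + 25·10 + 50·7 + 55·7 = 1715.
Optimal plan:
  M1–B1: 5 sacks
  M1–B2: 60 sacks
  M1–B4: 55 sacks
  M2–B3: 30 sacks
  M2–B4: 20 sacks
  M3–B4: 55 sacks
Optimal cost = 1565.
Saving = 1715 − 1565 = 150.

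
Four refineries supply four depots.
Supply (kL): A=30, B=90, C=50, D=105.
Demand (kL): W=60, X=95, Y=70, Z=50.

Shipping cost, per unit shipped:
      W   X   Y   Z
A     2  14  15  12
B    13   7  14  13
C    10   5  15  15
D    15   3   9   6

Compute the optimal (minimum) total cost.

1990

An optimal shipping plan:
  A–W: 30 × 2 = 60
  B–X: 75 × 7 = 525
  B–Y: 15 × 14 = 210
  C–W: 30 × 10 = 300
  C–X: 20 × 5 = 100
  D–Y: 55 × 9 = 495
  D–Z: 50 × 6 = 300
Total = 60 + 525 + 210 + 300 + 100 + 495 + 300 = 1990.
(Supply check: A ships 30; B ships 90; C ships 50; D ships 105.)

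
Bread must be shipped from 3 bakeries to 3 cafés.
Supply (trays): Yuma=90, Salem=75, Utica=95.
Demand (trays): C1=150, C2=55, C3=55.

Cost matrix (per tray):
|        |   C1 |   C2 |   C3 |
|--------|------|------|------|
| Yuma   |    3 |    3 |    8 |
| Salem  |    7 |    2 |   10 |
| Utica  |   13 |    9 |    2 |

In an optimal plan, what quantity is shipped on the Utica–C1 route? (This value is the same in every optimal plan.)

40

Optimal shipments:
  Yuma→C1: 90 trays
  Salem→C1: 20 trays
  Salem→C2: 55 trays
  Utica→C1: 40 trays
  Utica→C3: 55 trays
Total cost = 1150.
So Utica→C1 carries 40 trays.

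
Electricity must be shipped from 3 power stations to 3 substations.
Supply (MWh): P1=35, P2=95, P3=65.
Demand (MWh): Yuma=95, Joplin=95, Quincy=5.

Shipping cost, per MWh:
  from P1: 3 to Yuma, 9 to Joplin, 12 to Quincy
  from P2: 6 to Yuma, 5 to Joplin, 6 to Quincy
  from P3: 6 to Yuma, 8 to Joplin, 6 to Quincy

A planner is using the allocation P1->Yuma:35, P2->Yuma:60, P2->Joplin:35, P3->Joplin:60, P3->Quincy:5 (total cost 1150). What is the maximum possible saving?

180

Current plan cost = 35·3 + 60·6 + 35·5 + 60·8 + 5·6 = 1150.
Optimal plan:
  P1–Yuma: 35 MWh
  P2–Joplin: 95 MWh
  P3–Yuma: 60 MWh
  P3–Quincy: 5 MWh
Optimal cost = 970.
Saving = 1150 − 970 = 180.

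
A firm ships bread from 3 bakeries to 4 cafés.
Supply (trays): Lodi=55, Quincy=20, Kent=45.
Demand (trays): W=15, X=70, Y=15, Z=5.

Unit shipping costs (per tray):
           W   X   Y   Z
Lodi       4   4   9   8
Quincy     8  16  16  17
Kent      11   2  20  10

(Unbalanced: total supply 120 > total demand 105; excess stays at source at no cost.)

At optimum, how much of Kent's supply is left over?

Minimum-cost shipments:
  Lodi to W: 10 × 4 = 40
  Lodi to X: 25 × 4 = 100
  Lodi to Y: 15 × 9 = 135
  Lodi to Z: 5 × 8 = 40
  Quincy to W: 5 × 8 = 40
  Kent to X: 45 × 2 = 90
Total cost = 445.
Kent ships 45 of its 45, leaving 0.

0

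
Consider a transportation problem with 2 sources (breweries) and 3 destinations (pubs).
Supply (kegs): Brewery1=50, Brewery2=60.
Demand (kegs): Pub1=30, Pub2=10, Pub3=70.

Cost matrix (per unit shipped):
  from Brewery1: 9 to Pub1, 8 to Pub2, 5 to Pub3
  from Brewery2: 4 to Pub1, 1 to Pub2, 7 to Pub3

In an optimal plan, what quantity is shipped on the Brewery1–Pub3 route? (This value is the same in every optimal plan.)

Optimal shipments:
  Brewery1–Pub3: 50 × 5 = 250
  Brewery2–Pub1: 30 × 4 = 120
  Brewery2–Pub2: 10 × 1 = 10
  Brewery2–Pub3: 20 × 7 = 140
Total cost = 520.
So Brewery1→Pub3 carries 50 kegs.

50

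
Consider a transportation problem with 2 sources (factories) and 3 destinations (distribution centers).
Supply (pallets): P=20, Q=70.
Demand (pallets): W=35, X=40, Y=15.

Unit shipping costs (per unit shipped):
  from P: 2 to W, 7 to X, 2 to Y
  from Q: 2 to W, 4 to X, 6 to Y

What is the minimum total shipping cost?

260

A cheapest plan:
  P–W: 5 × 2 = 10
  P–Y: 15 × 2 = 30
  Q–W: 30 × 2 = 60
  Q–X: 40 × 4 = 160
Total = 10 + 30 + 60 + 160 = 260.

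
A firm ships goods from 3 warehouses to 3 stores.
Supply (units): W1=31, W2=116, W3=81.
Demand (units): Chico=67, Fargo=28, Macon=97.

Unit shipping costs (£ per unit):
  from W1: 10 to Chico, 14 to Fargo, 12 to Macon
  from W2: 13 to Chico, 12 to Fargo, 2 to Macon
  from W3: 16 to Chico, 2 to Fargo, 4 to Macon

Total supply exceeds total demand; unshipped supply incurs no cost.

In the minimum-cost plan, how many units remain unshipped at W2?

0

Minimum-cost shipments:
  W1->Chico: 31 × £10 = £310
  W2->Chico: 36 × £13 = £468
  W2->Macon: 80 × £2 = £160
  W3->Fargo: 28 × £2 = £56
  W3->Macon: 17 × £4 = £68
Total cost = £1062.
W2 ships 116 of its 116, leaving 0.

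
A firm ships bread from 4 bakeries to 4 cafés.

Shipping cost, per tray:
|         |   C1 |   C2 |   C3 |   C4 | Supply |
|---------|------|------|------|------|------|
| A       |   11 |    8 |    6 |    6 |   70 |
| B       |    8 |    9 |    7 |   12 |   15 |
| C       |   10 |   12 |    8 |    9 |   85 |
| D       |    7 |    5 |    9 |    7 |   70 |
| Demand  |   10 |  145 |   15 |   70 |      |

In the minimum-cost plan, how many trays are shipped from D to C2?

70

Optimal shipments:
  A->C2: 60 trays
  A->C4: 10 trays
  B->C2: 15 trays
  C->C1: 10 trays
  C->C3: 15 trays
  C->C4: 60 trays
  D->C2: 70 trays
Total cost = 1785.
So D→C2 carries 70 trays.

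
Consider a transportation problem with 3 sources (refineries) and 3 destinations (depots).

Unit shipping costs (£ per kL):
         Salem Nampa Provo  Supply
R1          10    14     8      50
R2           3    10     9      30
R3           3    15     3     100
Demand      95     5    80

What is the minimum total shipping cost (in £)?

820

A cheapest plan:
  R1→Nampa: 5 × £14 = £70
  R1→Provo: 45 × £8 = £360
  R2→Salem: 30 × £3 = £90
  R3→Salem: 65 × £3 = £195
  R3→Provo: 35 × £3 = £105
Total = 70 + 360 + 90 + 195 + 105 = £820.
(Supply check: R1 ships 50; R2 ships 30; R3 ships 100.)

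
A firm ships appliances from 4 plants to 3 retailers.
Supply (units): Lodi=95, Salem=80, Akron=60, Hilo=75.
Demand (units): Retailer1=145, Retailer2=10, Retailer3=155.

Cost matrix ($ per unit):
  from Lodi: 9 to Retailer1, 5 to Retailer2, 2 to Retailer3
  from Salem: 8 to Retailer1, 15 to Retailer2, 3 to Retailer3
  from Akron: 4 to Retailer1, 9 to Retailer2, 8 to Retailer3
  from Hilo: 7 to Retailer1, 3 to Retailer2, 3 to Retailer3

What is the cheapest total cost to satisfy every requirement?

1255

A cheapest plan:
  Lodi to Retailer3: 95 × $2 = $190
  Salem to Retailer1: 20 × $8 = $160
  Salem to Retailer3: 60 × $3 = $180
  Akron to Retailer1: 60 × $4 = $240
  Hilo to Retailer1: 65 × $7 = $455
  Hilo to Retailer2: 10 × $3 = $30
Total = 190 + 160 + 180 + 240 + 455 + 30 = $1255.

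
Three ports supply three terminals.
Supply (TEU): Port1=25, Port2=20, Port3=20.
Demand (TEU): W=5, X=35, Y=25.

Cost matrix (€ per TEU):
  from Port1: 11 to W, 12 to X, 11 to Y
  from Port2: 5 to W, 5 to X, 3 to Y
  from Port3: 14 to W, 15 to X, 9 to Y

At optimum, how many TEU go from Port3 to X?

0

The minimum-cost plan:
  Port1→W: 5 × €11 = €55
  Port1→X: 20 × €12 = €240
  Port2→X: 15 × €5 = €75
  Port2→Y: 5 × €3 = €15
  Port3→Y: 20 × €9 = €180
Total cost = €565.
The route Port3→X is not used.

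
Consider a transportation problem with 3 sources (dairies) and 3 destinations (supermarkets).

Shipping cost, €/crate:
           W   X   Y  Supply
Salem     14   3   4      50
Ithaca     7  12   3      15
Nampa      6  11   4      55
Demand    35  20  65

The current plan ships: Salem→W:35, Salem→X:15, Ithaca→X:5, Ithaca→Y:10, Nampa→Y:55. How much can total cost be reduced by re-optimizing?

330

Current plan cost = 35·14 + 15·3 + 5·12 + 10·3 + 55·4 = €845.
Optimal plan:
  Salem–X: 20 × €3 = €60
  Salem–Y: 30 × €4 = €120
  Ithaca–Y: 15 × €3 = €45
  Nampa–W: 35 × €6 = €210
  Nampa–Y: 20 × €4 = €80
Optimal cost = €515.
Saving = 845 − 515 = €330.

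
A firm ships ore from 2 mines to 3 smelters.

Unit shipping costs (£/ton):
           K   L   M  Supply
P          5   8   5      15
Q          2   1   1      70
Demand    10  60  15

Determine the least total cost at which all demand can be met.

145

A cheapest plan:
  P to K: 10 tons
  P to M: 5 tons
  Q to L: 60 tons
  Q to M: 10 tons
Total cost = £145.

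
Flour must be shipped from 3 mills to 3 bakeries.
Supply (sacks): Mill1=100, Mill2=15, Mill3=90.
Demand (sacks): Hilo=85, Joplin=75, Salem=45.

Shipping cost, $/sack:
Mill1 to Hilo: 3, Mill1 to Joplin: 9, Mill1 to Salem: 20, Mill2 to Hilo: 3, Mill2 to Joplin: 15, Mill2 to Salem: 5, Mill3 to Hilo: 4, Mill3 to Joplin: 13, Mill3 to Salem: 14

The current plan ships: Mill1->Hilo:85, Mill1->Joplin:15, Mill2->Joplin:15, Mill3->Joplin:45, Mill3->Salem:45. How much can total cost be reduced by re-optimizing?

Current plan cost = 85·3 + 15·9 + 15·15 + 45·13 + 45·14 = $1830.
Optimal plan:
  Mill1->Hilo: 25 sacks
  Mill1->Joplin: 75 sacks
  Mill2->Salem: 15 sacks
  Mill3->Hilo: 60 sacks
  Mill3->Salem: 30 sacks
Optimal cost = $1485.
Saving = 1830 − 1485 = $345.

345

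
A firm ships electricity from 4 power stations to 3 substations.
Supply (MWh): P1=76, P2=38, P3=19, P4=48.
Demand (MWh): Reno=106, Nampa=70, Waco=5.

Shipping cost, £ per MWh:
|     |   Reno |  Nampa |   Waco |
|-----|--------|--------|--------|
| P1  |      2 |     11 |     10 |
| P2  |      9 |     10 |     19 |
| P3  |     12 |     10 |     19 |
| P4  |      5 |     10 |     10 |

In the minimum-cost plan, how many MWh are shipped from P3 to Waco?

0

Solving gives:
  P1->Reno: 76 × £2 = £152
  P2->Nampa: 38 × £10 = £380
  P3->Nampa: 19 × £10 = £190
  P4->Reno: 30 × £5 = £150
  P4->Nampa: 13 × £10 = £130
  P4->Waco: 5 × £10 = £50
Total cost = £1052.
The route P3→Waco is not used.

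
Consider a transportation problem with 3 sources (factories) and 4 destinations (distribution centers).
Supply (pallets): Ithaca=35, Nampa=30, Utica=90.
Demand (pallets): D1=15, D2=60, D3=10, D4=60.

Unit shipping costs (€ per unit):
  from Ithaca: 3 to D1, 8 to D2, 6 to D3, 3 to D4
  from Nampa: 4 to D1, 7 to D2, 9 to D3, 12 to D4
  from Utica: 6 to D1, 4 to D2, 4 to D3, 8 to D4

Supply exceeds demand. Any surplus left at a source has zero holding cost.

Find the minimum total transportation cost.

One minimum-cost allocation:
  Ithaca to D4: 35 pallets
  Nampa to D1: 15 pallets
  Nampa to D2: 5 pallets
  Utica to D2: 55 pallets
  Utica to D3: 10 pallets
  Utica to D4: 25 pallets
Total cost = €660.

660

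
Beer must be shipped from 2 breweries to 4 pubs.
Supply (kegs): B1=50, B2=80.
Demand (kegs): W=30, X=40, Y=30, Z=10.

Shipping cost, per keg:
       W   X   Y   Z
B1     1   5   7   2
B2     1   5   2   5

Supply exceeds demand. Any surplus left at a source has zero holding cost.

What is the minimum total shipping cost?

310

A cheapest plan:
  B1–W: 30 × 1 = 30
  B1–X: 10 × 5 = 50
  B1–Z: 10 × 2 = 20
  B2–X: 30 × 5 = 150
  B2–Y: 30 × 2 = 60
Total = 30 + 50 + 20 + 150 + 60 = 310.
(Supply check: B1 ships 50; B2 ships 60.)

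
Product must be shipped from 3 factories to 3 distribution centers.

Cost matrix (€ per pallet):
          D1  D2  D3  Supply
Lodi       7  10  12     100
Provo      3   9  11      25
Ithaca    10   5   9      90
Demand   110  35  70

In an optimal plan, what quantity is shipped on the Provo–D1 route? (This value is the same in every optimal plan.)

The minimum-cost plan:
  Lodi->D1: 85 × €7 = €595
  Lodi->D3: 15 × €12 = €180
  Provo->D1: 25 × €3 = €75
  Ithaca->D2: 35 × €5 = €175
  Ithaca->D3: 55 × €9 = €495
Total cost = €1520.
So Provo→D1 carries 25 pallets.

25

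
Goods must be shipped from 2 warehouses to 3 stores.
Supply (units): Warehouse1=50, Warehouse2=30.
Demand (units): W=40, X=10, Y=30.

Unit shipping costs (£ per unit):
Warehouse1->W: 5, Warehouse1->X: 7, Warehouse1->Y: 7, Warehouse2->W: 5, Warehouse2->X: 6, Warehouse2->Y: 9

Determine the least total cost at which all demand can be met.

470

A cheapest plan:
  Warehouse1->W: 20 × £5 = £100
  Warehouse1->Y: 30 × £7 = £210
  Warehouse2->W: 20 × £5 = £100
  Warehouse2->X: 10 × £6 = £60
Total = 100 + 210 + 100 + 60 = £470.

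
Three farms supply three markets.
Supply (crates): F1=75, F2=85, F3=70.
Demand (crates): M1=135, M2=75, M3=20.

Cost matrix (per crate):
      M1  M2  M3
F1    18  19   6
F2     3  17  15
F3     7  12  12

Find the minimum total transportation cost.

2010

A cheapest plan:
  F1 to M2: 55 × 19 = 1045
  F1 to M3: 20 × 6 = 120
  F2 to M1: 85 × 3 = 255
  F3 to M1: 50 × 7 = 350
  F3 to M2: 20 × 12 = 240
Total = 1045 + 120 + 255 + 350 + 240 = 2010.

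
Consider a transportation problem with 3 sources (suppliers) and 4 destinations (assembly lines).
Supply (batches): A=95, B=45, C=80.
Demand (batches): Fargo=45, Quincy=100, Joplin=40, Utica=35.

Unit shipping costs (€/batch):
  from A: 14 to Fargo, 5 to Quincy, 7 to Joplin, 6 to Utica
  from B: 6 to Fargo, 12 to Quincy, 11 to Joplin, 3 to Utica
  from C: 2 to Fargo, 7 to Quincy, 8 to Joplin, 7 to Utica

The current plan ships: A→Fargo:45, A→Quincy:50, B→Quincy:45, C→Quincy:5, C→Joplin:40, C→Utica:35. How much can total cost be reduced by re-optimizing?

965

Current plan cost = 45·14 + 50·5 + 45·12 + 5·7 + 40·8 + 35·7 = €2020.
Optimal plan:
  A→Quincy: 95 × €5 = €475
  B→Joplin: 10 × €11 = €110
  B→Utica: 35 × €3 = €105
  C→Fargo: 45 × €2 = €90
  C→Quincy: 5 × €7 = €35
  C→Joplin: 30 × €8 = €240
Optimal cost = €1055.
Saving = 2020 − 1055 = €965.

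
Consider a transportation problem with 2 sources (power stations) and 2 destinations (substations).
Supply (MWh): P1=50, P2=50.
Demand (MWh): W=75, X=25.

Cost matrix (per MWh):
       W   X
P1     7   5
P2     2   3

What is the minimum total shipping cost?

400

One minimum-cost allocation:
  P1→W: 25 × 7 = 175
  P1→X: 25 × 5 = 125
  P2→W: 50 × 2 = 100
Total = 175 + 125 + 100 = 400.
(Supply check: P1 ships 50; P2 ships 50.)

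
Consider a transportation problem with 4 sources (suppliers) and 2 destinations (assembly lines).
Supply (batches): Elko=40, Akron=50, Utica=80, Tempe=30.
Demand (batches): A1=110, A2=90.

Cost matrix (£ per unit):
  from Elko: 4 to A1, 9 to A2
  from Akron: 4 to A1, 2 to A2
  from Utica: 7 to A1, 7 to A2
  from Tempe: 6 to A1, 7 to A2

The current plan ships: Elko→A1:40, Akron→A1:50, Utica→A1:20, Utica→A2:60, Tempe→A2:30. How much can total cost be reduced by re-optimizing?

Current plan cost = 40·4 + 50·4 + 20·7 + 60·7 + 30·7 = £1130.
Optimal plan:
  Elko->A1: 40 × £4 = £160
  Akron->A2: 50 × £2 = £100
  Utica->A1: 40 × £7 = £280
  Utica->A2: 40 × £7 = £280
  Tempe->A1: 30 × £6 = £180
Optimal cost = £1000.
Saving = 1130 − 1000 = £130.

130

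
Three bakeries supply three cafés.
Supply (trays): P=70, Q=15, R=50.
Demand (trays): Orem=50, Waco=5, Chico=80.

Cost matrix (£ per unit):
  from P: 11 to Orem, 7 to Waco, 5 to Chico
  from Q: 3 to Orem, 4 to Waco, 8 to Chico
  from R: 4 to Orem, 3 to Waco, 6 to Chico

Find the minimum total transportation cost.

610

An optimal shipping plan:
  P–Chico: 70 × £5 = £350
  Q–Orem: 15 × £3 = £45
  R–Orem: 35 × £4 = £140
  R–Waco: 5 × £3 = £15
  R–Chico: 10 × £6 = £60
Total = 350 + 45 + 140 + 15 + 60 = £610.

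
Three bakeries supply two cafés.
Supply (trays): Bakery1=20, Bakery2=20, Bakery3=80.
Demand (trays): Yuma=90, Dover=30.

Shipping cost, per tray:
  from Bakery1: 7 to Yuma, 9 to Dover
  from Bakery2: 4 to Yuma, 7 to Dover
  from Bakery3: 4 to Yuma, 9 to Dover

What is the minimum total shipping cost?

610

A cheapest plan:
  Bakery1 to Dover: 20 trays
  Bakery2 to Yuma: 10 trays
  Bakery2 to Dover: 10 trays
  Bakery3 to Yuma: 80 trays
Total cost = 610.
(Supply check: Bakery1 ships 20; Bakery2 ships 20; Bakery3 ships 80.)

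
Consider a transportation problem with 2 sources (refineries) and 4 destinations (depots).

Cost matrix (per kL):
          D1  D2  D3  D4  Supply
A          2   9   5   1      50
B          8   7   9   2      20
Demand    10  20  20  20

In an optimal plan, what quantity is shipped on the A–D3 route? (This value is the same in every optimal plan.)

The minimum-cost plan:
  A to D1: 10 × 2 = 20
  A to D3: 20 × 5 = 100
  A to D4: 20 × 1 = 20
  B to D2: 20 × 7 = 140
Total cost = 280.
So A→D3 carries 20 kL.

20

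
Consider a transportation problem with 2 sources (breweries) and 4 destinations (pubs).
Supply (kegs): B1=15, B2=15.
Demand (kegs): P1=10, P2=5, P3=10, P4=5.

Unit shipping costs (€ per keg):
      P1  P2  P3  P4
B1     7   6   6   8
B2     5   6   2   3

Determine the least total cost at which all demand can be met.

135

A cheapest plan:
  B1 to P1: 10 × €7 = €70
  B1 to P2: 5 × €6 = €30
  B2 to P3: 10 × €2 = €20
  B2 to P4: 5 × €3 = €15
Total = 70 + 30 + 20 + 15 = €135.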